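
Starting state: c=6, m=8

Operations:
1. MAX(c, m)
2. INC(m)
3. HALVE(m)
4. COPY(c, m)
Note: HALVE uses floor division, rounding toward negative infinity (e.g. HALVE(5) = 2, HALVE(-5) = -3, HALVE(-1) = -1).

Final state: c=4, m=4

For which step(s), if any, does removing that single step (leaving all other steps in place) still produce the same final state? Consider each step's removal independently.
Step(s) 1, 2

Testing removal of each single step:
Without step 1: final = c=4, m=4 (same)
Without step 2: final = c=4, m=4 (same)
Without step 3: final = c=9, m=9 (different)
Without step 4: final = c=8, m=4 (different)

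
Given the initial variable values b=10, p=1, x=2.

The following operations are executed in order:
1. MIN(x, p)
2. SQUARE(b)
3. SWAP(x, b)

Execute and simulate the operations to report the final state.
{b: 1, p: 1, x: 100}

Step-by-step execution:
Initial: b=10, p=1, x=2
After step 1 (MIN(x, p)): b=10, p=1, x=1
After step 2 (SQUARE(b)): b=100, p=1, x=1
After step 3 (SWAP(x, b)): b=1, p=1, x=100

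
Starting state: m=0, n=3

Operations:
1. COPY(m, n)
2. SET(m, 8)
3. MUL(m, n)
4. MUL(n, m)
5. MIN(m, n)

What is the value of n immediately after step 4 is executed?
n = 72

Tracing n through execution:
Initial: n = 3
After step 1 (COPY(m, n)): n = 3
After step 2 (SET(m, 8)): n = 3
After step 3 (MUL(m, n)): n = 3
After step 4 (MUL(n, m)): n = 72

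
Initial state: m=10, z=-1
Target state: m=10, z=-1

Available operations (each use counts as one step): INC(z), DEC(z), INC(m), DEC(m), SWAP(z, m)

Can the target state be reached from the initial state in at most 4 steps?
Yes

Path (0 steps): 0 steps (already at target)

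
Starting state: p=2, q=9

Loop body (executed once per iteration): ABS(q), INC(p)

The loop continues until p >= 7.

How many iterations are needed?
5

Tracing iterations:
Initial: p=2, q=9
After iteration 1: p=3, q=9
After iteration 2: p=4, q=9
After iteration 3: p=5, q=9
After iteration 4: p=6, q=9
After iteration 5: p=7, q=9
p >= 7 now holds, so the loop exits after 5 iterations.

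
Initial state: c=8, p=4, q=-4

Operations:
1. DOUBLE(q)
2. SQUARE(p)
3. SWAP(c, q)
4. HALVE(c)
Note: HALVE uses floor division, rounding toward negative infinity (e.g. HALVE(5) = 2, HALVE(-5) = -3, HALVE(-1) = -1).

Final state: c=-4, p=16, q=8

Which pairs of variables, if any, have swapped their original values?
(q, c)

Comparing initial and final values:
q: -4 → 8
p: 4 → 16
c: 8 → -4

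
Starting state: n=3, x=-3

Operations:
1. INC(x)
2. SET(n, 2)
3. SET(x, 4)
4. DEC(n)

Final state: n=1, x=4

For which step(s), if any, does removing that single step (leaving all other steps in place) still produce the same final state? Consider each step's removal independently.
Step(s) 1

Testing removal of each single step:
Without step 1: final = n=1, x=4 (same)
Without step 2: final = n=2, x=4 (different)
Without step 3: final = n=1, x=-2 (different)
Without step 4: final = n=2, x=4 (different)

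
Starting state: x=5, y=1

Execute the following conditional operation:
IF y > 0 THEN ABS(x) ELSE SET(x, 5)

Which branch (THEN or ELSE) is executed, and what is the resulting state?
Branch: THEN, Final state: x=5, y=1

Evaluating condition: y > 0
y = 1
Condition is True, so THEN branch executes
After ABS(x): x=5, y=1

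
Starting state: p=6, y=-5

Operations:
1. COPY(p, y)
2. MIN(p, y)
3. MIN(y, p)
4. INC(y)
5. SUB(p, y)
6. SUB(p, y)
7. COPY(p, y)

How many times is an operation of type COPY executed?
2

Counting COPY operations:
Step 1: COPY(p, y) ← COPY
Step 7: COPY(p, y) ← COPY
Total: 2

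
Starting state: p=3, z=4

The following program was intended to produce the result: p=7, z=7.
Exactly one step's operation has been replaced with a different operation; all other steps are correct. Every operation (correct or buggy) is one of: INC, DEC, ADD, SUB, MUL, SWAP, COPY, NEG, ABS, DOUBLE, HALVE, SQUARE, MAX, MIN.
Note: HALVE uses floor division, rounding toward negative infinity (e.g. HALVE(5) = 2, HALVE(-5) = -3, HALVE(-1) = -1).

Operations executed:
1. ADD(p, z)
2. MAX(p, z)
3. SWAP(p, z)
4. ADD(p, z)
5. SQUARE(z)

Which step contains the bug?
Step 5

Trace with buggy code:
Initial: p=3, z=4
After step 1: p=7, z=4
After step 2: p=7, z=4
After step 3: p=4, z=7
After step 4: p=11, z=7
After step 5: p=11, z=49
Actual final p=11, z=49 ≠ expected p=7, z=7.
Step 5 is the only position where a single-operation replacement can produce the expected result.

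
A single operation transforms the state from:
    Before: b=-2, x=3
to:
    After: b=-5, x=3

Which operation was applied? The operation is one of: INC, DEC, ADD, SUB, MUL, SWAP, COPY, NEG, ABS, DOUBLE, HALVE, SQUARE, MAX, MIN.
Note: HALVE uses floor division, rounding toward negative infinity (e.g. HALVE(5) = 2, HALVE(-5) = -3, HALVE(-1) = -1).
SUB(b, x)

Analyzing the change:
Before: b=-2, x=3
After: b=-5, x=3
Variable b changed from -2 to -5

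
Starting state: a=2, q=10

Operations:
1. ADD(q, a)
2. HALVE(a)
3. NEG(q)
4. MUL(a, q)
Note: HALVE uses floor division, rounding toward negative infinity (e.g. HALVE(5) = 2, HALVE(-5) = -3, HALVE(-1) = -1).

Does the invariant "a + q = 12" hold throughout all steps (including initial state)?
No, violated after step 1

The invariant is violated after step 1.

State at each step:
Initial: a=2, q=10
After step 1: a=2, q=12
After step 2: a=1, q=12
After step 3: a=1, q=-12
After step 4: a=-12, q=-12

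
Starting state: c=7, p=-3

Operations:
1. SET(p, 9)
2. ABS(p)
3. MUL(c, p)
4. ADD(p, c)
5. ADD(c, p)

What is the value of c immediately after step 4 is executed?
c = 63

Tracing c through execution:
Initial: c = 7
After step 1 (SET(p, 9)): c = 7
After step 2 (ABS(p)): c = 7
After step 3 (MUL(c, p)): c = 63
After step 4 (ADD(p, c)): c = 63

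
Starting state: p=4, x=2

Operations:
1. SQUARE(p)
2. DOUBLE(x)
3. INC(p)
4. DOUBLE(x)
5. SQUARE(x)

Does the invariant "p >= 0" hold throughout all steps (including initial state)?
Yes

The invariant holds at every step.

State at each step:
Initial: p=4, x=2
After step 1: p=16, x=2
After step 2: p=16, x=4
After step 3: p=17, x=4
After step 4: p=17, x=8
After step 5: p=17, x=64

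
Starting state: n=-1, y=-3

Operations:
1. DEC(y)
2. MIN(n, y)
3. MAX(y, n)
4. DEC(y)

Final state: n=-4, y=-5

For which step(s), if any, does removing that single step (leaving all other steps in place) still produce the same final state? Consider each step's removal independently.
Step(s) 3

Testing removal of each single step:
Without step 1: final = n=-3, y=-4 (different)
Without step 2: final = n=-1, y=-2 (different)
Without step 3: final = n=-4, y=-5 (same)
Without step 4: final = n=-4, y=-4 (different)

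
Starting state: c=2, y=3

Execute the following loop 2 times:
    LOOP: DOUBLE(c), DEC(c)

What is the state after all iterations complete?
c=5, y=3

Iteration trace:
Start: c=2, y=3
After iteration 1: c=3, y=3
After iteration 2: c=5, y=3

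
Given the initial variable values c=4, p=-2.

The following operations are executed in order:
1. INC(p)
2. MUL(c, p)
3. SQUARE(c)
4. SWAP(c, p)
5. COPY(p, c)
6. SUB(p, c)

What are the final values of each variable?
{c: -1, p: 0}

Step-by-step execution:
Initial: c=4, p=-2
After step 1 (INC(p)): c=4, p=-1
After step 2 (MUL(c, p)): c=-4, p=-1
After step 3 (SQUARE(c)): c=16, p=-1
After step 4 (SWAP(c, p)): c=-1, p=16
After step 5 (COPY(p, c)): c=-1, p=-1
After step 6 (SUB(p, c)): c=-1, p=0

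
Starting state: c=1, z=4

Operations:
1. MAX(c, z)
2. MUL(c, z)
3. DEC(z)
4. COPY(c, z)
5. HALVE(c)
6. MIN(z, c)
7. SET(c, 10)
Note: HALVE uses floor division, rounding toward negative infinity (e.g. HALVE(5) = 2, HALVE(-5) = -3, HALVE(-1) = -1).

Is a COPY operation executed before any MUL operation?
No

First COPY: step 4
First MUL: step 2
Since 4 > 2, MUL comes first.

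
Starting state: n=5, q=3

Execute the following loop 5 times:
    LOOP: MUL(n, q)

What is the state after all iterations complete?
n=1215, q=3

Iteration trace:
Start: n=5, q=3
After iteration 1: n=15, q=3
After iteration 2: n=45, q=3
After iteration 3: n=135, q=3
After iteration 4: n=405, q=3
After iteration 5: n=1215, q=3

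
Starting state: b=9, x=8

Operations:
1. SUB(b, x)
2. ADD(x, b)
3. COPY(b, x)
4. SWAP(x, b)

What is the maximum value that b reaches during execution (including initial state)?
9

Values of b at each step:
Initial: b = 9 ← maximum
After step 1: b = 1
After step 2: b = 1
After step 3: b = 9
After step 4: b = 9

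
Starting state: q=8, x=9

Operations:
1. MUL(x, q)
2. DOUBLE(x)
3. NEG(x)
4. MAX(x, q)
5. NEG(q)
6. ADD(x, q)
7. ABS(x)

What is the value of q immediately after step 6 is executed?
q = -8

Tracing q through execution:
Initial: q = 8
After step 1 (MUL(x, q)): q = 8
After step 2 (DOUBLE(x)): q = 8
After step 3 (NEG(x)): q = 8
After step 4 (MAX(x, q)): q = 8
After step 5 (NEG(q)): q = -8
After step 6 (ADD(x, q)): q = -8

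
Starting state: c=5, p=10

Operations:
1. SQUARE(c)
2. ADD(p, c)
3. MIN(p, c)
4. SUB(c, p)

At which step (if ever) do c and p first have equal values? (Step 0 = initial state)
Step 3

c and p first become equal after step 3.

Comparing values at each step:
Initial: c=5, p=10
After step 1: c=25, p=10
After step 2: c=25, p=35
After step 3: c=25, p=25 ← equal!
After step 4: c=0, p=25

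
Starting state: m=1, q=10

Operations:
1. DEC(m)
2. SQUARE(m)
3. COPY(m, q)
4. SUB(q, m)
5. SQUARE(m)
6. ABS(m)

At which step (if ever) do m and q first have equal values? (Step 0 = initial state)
Step 3

m and q first become equal after step 3.

Comparing values at each step:
Initial: m=1, q=10
After step 1: m=0, q=10
After step 2: m=0, q=10
After step 3: m=10, q=10 ← equal!
After step 4: m=10, q=0
After step 5: m=100, q=0
After step 6: m=100, q=0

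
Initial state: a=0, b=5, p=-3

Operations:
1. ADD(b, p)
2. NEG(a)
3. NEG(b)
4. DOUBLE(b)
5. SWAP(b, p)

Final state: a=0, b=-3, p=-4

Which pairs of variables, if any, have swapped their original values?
None

Comparing initial and final values:
a: 0 → 0
p: -3 → -4
b: 5 → -3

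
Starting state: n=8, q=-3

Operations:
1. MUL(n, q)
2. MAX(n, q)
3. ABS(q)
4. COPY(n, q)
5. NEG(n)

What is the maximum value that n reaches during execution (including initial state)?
8

Values of n at each step:
Initial: n = 8 ← maximum
After step 1: n = -24
After step 2: n = -3
After step 3: n = -3
After step 4: n = 3
After step 5: n = -3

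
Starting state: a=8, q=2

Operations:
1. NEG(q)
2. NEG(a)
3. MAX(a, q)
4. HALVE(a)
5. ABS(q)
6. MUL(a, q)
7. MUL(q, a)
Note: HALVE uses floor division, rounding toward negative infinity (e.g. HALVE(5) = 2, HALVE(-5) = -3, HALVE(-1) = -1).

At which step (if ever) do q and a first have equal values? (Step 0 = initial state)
Step 3

q and a first become equal after step 3.

Comparing values at each step:
Initial: q=2, a=8
After step 1: q=-2, a=8
After step 2: q=-2, a=-8
After step 3: q=-2, a=-2 ← equal!
After step 4: q=-2, a=-1
After step 5: q=2, a=-1
After step 6: q=2, a=-2
After step 7: q=-4, a=-2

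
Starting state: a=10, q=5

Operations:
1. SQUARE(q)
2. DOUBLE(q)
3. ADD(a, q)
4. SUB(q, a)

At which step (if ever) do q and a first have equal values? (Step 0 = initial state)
Never

q and a never become equal during execution.

Comparing values at each step:
Initial: q=5, a=10
After step 1: q=25, a=10
After step 2: q=50, a=10
After step 3: q=50, a=60
After step 4: q=-10, a=60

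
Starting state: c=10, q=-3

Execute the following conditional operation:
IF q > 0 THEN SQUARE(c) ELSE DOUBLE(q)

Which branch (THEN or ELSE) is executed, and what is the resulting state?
Branch: ELSE, Final state: c=10, q=-6

Evaluating condition: q > 0
q = -3
Condition is False, so ELSE branch executes
After DOUBLE(q): c=10, q=-6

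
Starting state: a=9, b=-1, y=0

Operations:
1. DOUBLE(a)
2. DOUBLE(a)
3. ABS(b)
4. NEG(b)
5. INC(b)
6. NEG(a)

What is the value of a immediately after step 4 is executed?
a = 36

Tracing a through execution:
Initial: a = 9
After step 1 (DOUBLE(a)): a = 18
After step 2 (DOUBLE(a)): a = 36
After step 3 (ABS(b)): a = 36
After step 4 (NEG(b)): a = 36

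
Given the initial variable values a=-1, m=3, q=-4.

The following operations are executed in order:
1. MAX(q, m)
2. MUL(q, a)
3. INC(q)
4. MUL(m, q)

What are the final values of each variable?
{a: -1, m: -6, q: -2}

Step-by-step execution:
Initial: a=-1, m=3, q=-4
After step 1 (MAX(q, m)): a=-1, m=3, q=3
After step 2 (MUL(q, a)): a=-1, m=3, q=-3
After step 3 (INC(q)): a=-1, m=3, q=-2
After step 4 (MUL(m, q)): a=-1, m=-6, q=-2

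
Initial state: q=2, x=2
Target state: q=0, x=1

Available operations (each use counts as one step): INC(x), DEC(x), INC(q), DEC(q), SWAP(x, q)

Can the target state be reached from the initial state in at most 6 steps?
Yes

Path (3 steps): DEC(x) → DEC(q) → DEC(q)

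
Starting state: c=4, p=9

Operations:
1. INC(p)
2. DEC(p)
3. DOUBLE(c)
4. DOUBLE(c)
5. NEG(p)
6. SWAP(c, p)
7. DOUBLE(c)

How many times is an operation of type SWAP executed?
1

Counting SWAP operations:
Step 6: SWAP(c, p) ← SWAP
Total: 1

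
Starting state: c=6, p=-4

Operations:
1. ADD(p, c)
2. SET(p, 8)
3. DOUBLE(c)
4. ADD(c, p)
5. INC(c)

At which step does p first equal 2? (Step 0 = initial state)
Step 1

Tracing p:
Initial: p = -4
After step 1: p = 2 ← first occurrence
After step 2: p = 8
After step 3: p = 8
After step 4: p = 8
After step 5: p = 8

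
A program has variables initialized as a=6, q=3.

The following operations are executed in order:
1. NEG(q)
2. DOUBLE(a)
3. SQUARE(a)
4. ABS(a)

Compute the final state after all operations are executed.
{a: 144, q: -3}

Step-by-step execution:
Initial: a=6, q=3
After step 1 (NEG(q)): a=6, q=-3
After step 2 (DOUBLE(a)): a=12, q=-3
After step 3 (SQUARE(a)): a=144, q=-3
After step 4 (ABS(a)): a=144, q=-3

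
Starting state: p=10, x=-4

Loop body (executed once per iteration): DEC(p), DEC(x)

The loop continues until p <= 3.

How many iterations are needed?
7

Tracing iterations:
Initial: p=10, x=-4
After iteration 1: p=9, x=-5
After iteration 2: p=8, x=-6
After iteration 3: p=7, x=-7
After iteration 4: p=6, x=-8
After iteration 5: p=5, x=-9
After iteration 6: p=4, x=-10
After iteration 7: p=3, x=-11
p <= 3 now holds, so the loop exits after 7 iterations.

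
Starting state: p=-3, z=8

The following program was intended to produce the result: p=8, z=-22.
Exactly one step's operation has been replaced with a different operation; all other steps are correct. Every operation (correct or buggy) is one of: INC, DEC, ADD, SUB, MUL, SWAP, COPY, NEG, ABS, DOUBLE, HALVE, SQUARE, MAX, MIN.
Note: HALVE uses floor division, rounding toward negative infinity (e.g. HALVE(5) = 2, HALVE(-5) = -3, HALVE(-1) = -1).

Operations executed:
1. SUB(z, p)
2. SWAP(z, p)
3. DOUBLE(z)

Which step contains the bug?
Step 1

Trace with buggy code:
Initial: p=-3, z=8
After step 1: p=-3, z=11
After step 2: p=11, z=-3
After step 3: p=11, z=-6
Actual final p=11, z=-6 ≠ expected p=8, z=-22.
Step 1 is the only position where a single-operation replacement can produce the expected result.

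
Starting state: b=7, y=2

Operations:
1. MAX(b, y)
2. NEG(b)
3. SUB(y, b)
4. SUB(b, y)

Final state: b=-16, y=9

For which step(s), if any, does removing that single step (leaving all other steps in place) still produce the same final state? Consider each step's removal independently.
Step(s) 1

Testing removal of each single step:
Without step 1: final = b=-16, y=9 (same)
Without step 2: final = b=12, y=-5 (different)
Without step 3: final = b=-9, y=2 (different)
Without step 4: final = b=-7, y=9 (different)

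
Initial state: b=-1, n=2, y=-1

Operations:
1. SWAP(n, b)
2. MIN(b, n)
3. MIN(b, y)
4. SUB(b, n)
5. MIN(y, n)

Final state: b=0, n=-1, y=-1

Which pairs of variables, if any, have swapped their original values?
None

Comparing initial and final values:
b: -1 → 0
n: 2 → -1
y: -1 → -1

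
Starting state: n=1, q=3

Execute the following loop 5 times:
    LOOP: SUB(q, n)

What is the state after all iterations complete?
n=1, q=-2

Iteration trace:
Start: n=1, q=3
After iteration 1: n=1, q=2
After iteration 2: n=1, q=1
After iteration 3: n=1, q=0
After iteration 4: n=1, q=-1
After iteration 5: n=1, q=-2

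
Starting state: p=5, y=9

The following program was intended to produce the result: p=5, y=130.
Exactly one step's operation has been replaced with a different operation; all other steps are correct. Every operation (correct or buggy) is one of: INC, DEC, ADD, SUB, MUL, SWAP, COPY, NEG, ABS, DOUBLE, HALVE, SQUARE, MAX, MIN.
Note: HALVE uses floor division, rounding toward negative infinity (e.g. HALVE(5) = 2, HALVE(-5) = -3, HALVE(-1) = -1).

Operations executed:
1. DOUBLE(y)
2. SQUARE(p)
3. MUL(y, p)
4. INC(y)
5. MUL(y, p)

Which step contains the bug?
Step 2

Trace with buggy code:
Initial: p=5, y=9
After step 1: p=5, y=18
After step 2: p=25, y=18
After step 3: p=25, y=450
After step 4: p=25, y=451
After step 5: p=25, y=11275
Actual final p=25, y=11275 ≠ expected p=5, y=130.
Step 2 is the only position where a single-operation replacement can produce the expected result.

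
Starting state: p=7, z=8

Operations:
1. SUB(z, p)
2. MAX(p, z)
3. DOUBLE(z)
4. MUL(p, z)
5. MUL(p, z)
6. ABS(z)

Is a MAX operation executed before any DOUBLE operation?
Yes

First MAX: step 2
First DOUBLE: step 3
Since 2 < 3, MAX comes first.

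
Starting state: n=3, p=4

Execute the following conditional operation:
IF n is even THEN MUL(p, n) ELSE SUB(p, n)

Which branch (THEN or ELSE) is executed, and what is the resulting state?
Branch: ELSE, Final state: n=3, p=1

Evaluating condition: n is even
Condition is False, so ELSE branch executes
After SUB(p, n): n=3, p=1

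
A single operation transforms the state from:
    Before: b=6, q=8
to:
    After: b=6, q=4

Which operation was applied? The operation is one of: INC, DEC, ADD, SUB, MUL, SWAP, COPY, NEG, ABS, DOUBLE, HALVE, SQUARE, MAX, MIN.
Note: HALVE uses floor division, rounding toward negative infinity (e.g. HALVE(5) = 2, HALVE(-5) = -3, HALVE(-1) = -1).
HALVE(q)

Analyzing the change:
Before: b=6, q=8
After: b=6, q=4
Variable q changed from 8 to 4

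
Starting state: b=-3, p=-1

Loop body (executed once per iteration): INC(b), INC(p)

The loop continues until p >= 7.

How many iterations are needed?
8

Tracing iterations:
Initial: b=-3, p=-1
After iteration 1: b=-2, p=0
After iteration 2: b=-1, p=1
After iteration 3: b=0, p=2
After iteration 4: b=1, p=3
After iteration 5: b=2, p=4
After iteration 6: b=3, p=5
After iteration 7: b=4, p=6
After iteration 8: b=5, p=7
p >= 7 now holds, so the loop exits after 8 iterations.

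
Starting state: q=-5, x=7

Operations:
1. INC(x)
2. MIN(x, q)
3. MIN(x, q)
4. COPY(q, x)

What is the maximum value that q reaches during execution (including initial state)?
-5

Values of q at each step:
Initial: q = -5 ← maximum
After step 1: q = -5
After step 2: q = -5
After step 3: q = -5
After step 4: q = -5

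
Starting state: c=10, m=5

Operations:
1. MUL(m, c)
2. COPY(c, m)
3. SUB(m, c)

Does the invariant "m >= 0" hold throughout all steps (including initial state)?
Yes

The invariant holds at every step.

State at each step:
Initial: c=10, m=5
After step 1: c=10, m=50
After step 2: c=50, m=50
After step 3: c=50, m=0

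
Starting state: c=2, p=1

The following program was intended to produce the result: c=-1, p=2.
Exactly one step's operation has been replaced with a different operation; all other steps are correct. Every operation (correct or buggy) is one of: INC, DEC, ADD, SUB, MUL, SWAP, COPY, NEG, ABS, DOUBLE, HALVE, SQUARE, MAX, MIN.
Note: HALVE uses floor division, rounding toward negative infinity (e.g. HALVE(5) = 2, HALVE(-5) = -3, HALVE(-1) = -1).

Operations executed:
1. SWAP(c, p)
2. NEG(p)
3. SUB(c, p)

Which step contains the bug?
Step 2

Trace with buggy code:
Initial: c=2, p=1
After step 1: c=1, p=2
After step 2: c=1, p=-2
After step 3: c=3, p=-2
Actual final c=3, p=-2 ≠ expected c=-1, p=2.
Step 2 is the only position where a single-operation replacement can produce the expected result.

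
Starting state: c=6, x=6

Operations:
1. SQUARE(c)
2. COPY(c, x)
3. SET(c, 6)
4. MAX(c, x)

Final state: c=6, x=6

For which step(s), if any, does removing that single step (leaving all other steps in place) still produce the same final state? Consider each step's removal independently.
Step(s) 1, 2, 3, 4

Testing removal of each single step:
Without step 1: final = c=6, x=6 (same)
Without step 2: final = c=6, x=6 (same)
Without step 3: final = c=6, x=6 (same)
Without step 4: final = c=6, x=6 (same)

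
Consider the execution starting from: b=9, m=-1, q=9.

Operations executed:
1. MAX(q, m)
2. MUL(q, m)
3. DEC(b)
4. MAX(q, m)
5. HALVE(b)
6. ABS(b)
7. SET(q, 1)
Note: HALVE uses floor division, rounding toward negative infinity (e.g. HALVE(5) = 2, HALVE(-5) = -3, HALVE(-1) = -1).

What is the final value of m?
m = -1

Tracing execution:
Step 1: MAX(q, m) → m = -1
Step 2: MUL(q, m) → m = -1
Step 3: DEC(b) → m = -1
Step 4: MAX(q, m) → m = -1
Step 5: HALVE(b) → m = -1
Step 6: ABS(b) → m = -1
Step 7: SET(q, 1) → m = -1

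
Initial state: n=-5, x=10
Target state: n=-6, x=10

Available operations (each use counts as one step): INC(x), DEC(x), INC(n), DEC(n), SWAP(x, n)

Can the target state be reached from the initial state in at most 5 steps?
Yes

Path (1 step): DEC(n)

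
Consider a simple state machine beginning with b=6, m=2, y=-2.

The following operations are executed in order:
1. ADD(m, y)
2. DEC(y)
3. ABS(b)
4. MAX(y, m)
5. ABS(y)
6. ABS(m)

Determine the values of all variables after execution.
{b: 6, m: 0, y: 0}

Step-by-step execution:
Initial: b=6, m=2, y=-2
After step 1 (ADD(m, y)): b=6, m=0, y=-2
After step 2 (DEC(y)): b=6, m=0, y=-3
After step 3 (ABS(b)): b=6, m=0, y=-3
After step 4 (MAX(y, m)): b=6, m=0, y=0
After step 5 (ABS(y)): b=6, m=0, y=0
After step 6 (ABS(m)): b=6, m=0, y=0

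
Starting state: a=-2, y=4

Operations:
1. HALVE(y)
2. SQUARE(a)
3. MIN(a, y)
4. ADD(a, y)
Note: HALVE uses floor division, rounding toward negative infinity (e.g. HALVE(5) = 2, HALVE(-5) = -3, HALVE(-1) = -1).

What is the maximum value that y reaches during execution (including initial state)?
4

Values of y at each step:
Initial: y = 4 ← maximum
After step 1: y = 2
After step 2: y = 2
After step 3: y = 2
After step 4: y = 2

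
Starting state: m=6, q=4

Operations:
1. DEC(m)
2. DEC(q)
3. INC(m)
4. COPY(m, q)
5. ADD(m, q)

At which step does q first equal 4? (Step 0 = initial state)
Step 0

Tracing q:
Initial: q = 4 ← first occurrence
After step 1: q = 4
After step 2: q = 3
After step 3: q = 3
After step 4: q = 3
After step 5: q = 3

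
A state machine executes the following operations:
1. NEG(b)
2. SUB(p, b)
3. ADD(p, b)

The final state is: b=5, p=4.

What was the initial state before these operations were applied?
b=-5, p=4

Working backwards:
Final state: b=5, p=4
Before step 3 (ADD(p, b)): b=5, p=-1
Before step 2 (SUB(p, b)): b=5, p=4
Before step 1 (NEG(b)): b=-5, p=4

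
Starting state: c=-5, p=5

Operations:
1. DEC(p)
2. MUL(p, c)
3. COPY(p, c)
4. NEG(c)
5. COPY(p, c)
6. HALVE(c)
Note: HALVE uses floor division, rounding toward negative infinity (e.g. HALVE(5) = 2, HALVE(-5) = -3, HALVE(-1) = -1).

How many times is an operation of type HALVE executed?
1

Counting HALVE operations:
Step 6: HALVE(c) ← HALVE
Total: 1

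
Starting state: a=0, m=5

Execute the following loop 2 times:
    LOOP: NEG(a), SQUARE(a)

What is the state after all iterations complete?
a=0, m=5

Iteration trace:
Start: a=0, m=5
After iteration 1: a=0, m=5
After iteration 2: a=0, m=5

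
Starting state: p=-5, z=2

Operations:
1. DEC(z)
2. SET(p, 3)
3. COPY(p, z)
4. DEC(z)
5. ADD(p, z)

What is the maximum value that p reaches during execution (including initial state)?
3

Values of p at each step:
Initial: p = -5
After step 1: p = -5
After step 2: p = 3 ← maximum
After step 3: p = 1
After step 4: p = 1
After step 5: p = 1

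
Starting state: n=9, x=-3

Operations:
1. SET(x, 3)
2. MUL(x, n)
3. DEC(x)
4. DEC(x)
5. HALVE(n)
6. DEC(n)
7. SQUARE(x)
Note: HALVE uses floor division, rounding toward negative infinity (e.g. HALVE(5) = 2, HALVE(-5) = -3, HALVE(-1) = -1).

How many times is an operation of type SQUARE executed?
1

Counting SQUARE operations:
Step 7: SQUARE(x) ← SQUARE
Total: 1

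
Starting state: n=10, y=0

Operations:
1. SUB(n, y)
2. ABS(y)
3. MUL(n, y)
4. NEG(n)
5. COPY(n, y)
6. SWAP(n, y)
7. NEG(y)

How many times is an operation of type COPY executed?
1

Counting COPY operations:
Step 5: COPY(n, y) ← COPY
Total: 1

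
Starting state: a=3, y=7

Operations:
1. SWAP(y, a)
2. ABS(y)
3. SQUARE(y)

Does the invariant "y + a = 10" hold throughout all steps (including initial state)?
No, violated after step 3

The invariant is violated after step 3.

State at each step:
Initial: a=3, y=7
After step 1: a=7, y=3
After step 2: a=7, y=3
After step 3: a=7, y=9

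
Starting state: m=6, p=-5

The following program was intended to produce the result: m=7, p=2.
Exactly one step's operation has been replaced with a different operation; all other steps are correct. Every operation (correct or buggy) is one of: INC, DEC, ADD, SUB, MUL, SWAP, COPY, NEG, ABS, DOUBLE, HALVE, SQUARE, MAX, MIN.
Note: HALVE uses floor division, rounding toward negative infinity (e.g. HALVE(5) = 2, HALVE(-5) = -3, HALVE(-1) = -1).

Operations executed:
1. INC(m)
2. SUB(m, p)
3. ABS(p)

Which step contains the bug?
Step 2

Trace with buggy code:
Initial: m=6, p=-5
After step 1: m=7, p=-5
After step 2: m=12, p=-5
After step 3: m=12, p=5
Actual final m=12, p=5 ≠ expected m=7, p=2.
Step 2 is the only position where a single-operation replacement can produce the expected result.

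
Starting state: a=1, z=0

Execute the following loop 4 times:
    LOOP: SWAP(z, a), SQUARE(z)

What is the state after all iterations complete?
a=1, z=0

Iteration trace:
Start: a=1, z=0
After iteration 1: a=0, z=1
After iteration 2: a=1, z=0
After iteration 3: a=0, z=1
After iteration 4: a=1, z=0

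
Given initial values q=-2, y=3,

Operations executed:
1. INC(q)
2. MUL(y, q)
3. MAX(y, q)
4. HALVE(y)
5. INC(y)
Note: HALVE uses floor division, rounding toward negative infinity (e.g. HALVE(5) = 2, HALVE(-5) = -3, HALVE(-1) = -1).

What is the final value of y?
y = 0

Tracing execution:
Step 1: INC(q) → y = 3
Step 2: MUL(y, q) → y = -3
Step 3: MAX(y, q) → y = -1
Step 4: HALVE(y) → y = -1
Step 5: INC(y) → y = 0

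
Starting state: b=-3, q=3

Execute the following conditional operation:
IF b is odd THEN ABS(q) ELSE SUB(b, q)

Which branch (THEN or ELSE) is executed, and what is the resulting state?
Branch: THEN, Final state: b=-3, q=3

Evaluating condition: b is odd
Condition is True, so THEN branch executes
After ABS(q): b=-3, q=3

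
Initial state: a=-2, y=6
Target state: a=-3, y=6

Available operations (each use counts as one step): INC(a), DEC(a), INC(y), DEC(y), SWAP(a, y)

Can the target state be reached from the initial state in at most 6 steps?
Yes

Path (1 step): DEC(a)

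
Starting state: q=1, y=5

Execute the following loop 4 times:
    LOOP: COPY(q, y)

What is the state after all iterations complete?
q=5, y=5

Iteration trace:
Start: q=1, y=5
After iteration 1: q=5, y=5
After iteration 2: q=5, y=5
After iteration 3: q=5, y=5
After iteration 4: q=5, y=5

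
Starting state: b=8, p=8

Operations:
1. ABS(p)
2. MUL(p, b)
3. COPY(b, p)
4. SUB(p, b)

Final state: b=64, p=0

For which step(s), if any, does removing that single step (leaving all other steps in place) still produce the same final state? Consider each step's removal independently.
Step(s) 1

Testing removal of each single step:
Without step 1: final = b=64, p=0 (same)
Without step 2: final = b=8, p=0 (different)
Without step 3: final = b=8, p=56 (different)
Without step 4: final = b=64, p=64 (different)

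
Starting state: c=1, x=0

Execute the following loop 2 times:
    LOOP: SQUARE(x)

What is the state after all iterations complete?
c=1, x=0

Iteration trace:
Start: c=1, x=0
After iteration 1: c=1, x=0
After iteration 2: c=1, x=0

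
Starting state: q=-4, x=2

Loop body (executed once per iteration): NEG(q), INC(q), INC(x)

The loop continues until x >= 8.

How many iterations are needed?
6

Tracing iterations:
Initial: q=-4, x=2
After iteration 1: q=5, x=3
After iteration 2: q=-4, x=4
After iteration 3: q=5, x=5
After iteration 4: q=-4, x=6
After iteration 5: q=5, x=7
After iteration 6: q=-4, x=8
x >= 8 now holds, so the loop exits after 6 iterations.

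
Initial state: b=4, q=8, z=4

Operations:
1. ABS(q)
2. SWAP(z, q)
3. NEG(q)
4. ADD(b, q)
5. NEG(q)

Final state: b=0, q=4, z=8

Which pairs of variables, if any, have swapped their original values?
(q, z)

Comparing initial and final values:
q: 8 → 4
z: 4 → 8
b: 4 → 0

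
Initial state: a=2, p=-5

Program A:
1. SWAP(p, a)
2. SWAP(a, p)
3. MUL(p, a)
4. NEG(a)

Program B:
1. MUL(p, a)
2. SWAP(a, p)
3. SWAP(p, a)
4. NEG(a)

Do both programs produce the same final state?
Yes

Program A final state: a=-2, p=-10
Program B final state: a=-2, p=-10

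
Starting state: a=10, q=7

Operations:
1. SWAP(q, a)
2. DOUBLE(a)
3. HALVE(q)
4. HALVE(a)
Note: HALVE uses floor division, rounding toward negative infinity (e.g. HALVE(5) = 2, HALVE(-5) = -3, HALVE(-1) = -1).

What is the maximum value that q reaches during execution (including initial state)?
10

Values of q at each step:
Initial: q = 7
After step 1: q = 10 ← maximum
After step 2: q = 10
After step 3: q = 5
After step 4: q = 5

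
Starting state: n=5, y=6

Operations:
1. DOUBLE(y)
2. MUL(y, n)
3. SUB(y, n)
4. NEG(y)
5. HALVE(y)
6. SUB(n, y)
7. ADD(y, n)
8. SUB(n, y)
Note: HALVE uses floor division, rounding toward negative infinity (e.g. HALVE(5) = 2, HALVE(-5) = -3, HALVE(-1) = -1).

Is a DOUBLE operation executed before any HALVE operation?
Yes

First DOUBLE: step 1
First HALVE: step 5
Since 1 < 5, DOUBLE comes first.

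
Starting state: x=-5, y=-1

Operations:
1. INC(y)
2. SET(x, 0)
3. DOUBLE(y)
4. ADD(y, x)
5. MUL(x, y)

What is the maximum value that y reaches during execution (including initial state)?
0

Values of y at each step:
Initial: y = -1
After step 1: y = 0 ← maximum
After step 2: y = 0
After step 3: y = 0
After step 4: y = 0
After step 5: y = 0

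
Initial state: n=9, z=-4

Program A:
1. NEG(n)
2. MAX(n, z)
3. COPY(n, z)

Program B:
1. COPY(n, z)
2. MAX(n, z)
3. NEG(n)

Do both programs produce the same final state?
No

Program A final state: n=-4, z=-4
Program B final state: n=4, z=-4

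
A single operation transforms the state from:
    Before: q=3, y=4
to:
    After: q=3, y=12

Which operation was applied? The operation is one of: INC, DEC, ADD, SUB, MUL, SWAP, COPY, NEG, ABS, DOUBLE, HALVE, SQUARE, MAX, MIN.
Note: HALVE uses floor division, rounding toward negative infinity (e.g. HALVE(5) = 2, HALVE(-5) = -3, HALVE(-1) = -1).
MUL(y, q)

Analyzing the change:
Before: q=3, y=4
After: q=3, y=12
Variable y changed from 4 to 12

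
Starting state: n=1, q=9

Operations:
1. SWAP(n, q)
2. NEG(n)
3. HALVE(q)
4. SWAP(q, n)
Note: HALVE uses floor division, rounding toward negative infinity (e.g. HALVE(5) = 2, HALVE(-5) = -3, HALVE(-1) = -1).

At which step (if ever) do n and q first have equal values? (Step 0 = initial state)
Never

n and q never become equal during execution.

Comparing values at each step:
Initial: n=1, q=9
After step 1: n=9, q=1
After step 2: n=-9, q=1
After step 3: n=-9, q=0
After step 4: n=0, q=-9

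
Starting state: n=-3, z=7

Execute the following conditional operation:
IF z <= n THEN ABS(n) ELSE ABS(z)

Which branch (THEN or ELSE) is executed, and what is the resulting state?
Branch: ELSE, Final state: n=-3, z=7

Evaluating condition: z <= n
z = 7, n = -3
Condition is False, so ELSE branch executes
After ABS(z): n=-3, z=7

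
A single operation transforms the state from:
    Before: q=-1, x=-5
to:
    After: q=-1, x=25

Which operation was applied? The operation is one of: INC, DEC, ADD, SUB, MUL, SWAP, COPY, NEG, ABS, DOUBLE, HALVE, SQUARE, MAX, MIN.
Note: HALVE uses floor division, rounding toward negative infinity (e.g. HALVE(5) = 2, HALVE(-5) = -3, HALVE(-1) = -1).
SQUARE(x)

Analyzing the change:
Before: q=-1, x=-5
After: q=-1, x=25
Variable x changed from -5 to 25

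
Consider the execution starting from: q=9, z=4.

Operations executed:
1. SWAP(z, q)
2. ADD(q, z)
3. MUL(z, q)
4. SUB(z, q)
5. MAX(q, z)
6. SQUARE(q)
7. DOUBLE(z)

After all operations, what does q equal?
q = 10816

Tracing execution:
Step 1: SWAP(z, q) → q = 4
Step 2: ADD(q, z) → q = 13
Step 3: MUL(z, q) → q = 13
Step 4: SUB(z, q) → q = 13
Step 5: MAX(q, z) → q = 104
Step 6: SQUARE(q) → q = 10816
Step 7: DOUBLE(z) → q = 10816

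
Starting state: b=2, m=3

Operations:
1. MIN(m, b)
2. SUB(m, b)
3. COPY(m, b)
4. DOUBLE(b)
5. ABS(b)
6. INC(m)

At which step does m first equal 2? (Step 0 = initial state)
Step 1

Tracing m:
Initial: m = 3
After step 1: m = 2 ← first occurrence
After step 2: m = 0
After step 3: m = 2
After step 4: m = 2
After step 5: m = 2
After step 6: m = 3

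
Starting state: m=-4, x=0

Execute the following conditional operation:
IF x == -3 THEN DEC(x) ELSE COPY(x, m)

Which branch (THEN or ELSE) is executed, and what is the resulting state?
Branch: ELSE, Final state: m=-4, x=-4

Evaluating condition: x == -3
x = 0
Condition is False, so ELSE branch executes
After COPY(x, m): m=-4, x=-4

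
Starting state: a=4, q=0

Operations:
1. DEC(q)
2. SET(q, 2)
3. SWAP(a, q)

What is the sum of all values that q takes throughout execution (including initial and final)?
5

Values of q at each step:
Initial: q = 0
After step 1: q = -1
After step 2: q = 2
After step 3: q = 4
Sum = 0 + -1 + 2 + 4 = 5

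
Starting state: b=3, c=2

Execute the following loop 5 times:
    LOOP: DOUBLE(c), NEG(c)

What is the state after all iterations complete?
b=3, c=-64

Iteration trace:
Start: b=3, c=2
After iteration 1: b=3, c=-4
After iteration 2: b=3, c=8
After iteration 3: b=3, c=-16
After iteration 4: b=3, c=32
After iteration 5: b=3, c=-64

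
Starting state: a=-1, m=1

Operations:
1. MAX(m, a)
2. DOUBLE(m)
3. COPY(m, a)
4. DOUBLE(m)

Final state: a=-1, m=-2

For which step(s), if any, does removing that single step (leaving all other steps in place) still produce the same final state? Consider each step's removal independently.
Step(s) 1, 2

Testing removal of each single step:
Without step 1: final = a=-1, m=-2 (same)
Without step 2: final = a=-1, m=-2 (same)
Without step 3: final = a=-1, m=4 (different)
Without step 4: final = a=-1, m=-1 (different)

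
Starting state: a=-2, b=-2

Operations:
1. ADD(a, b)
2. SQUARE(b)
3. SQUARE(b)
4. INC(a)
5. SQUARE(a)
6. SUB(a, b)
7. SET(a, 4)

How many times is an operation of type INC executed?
1

Counting INC operations:
Step 4: INC(a) ← INC
Total: 1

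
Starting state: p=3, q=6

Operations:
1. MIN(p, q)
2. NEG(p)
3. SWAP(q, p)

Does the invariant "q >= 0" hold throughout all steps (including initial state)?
No, violated after step 3

The invariant is violated after step 3.

State at each step:
Initial: p=3, q=6
After step 1: p=3, q=6
After step 2: p=-3, q=6
After step 3: p=6, q=-3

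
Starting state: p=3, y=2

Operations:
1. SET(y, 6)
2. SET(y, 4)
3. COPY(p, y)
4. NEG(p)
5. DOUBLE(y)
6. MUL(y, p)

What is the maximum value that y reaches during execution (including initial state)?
8

Values of y at each step:
Initial: y = 2
After step 1: y = 6
After step 2: y = 4
After step 3: y = 4
After step 4: y = 4
After step 5: y = 8 ← maximum
After step 6: y = -32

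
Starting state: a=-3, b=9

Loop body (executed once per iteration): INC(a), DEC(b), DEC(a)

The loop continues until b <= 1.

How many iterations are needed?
8

Tracing iterations:
Initial: a=-3, b=9
After iteration 1: a=-3, b=8
After iteration 2: a=-3, b=7
After iteration 3: a=-3, b=6
After iteration 4: a=-3, b=5
After iteration 5: a=-3, b=4
After iteration 6: a=-3, b=3
After iteration 7: a=-3, b=2
After iteration 8: a=-3, b=1
b <= 1 now holds, so the loop exits after 8 iterations.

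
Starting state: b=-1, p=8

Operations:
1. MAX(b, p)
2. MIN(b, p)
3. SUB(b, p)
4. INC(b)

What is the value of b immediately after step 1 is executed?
b = 8

Tracing b through execution:
Initial: b = -1
After step 1 (MAX(b, p)): b = 8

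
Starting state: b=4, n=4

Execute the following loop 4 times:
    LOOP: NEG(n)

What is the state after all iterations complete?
b=4, n=4

Iteration trace:
Start: b=4, n=4
After iteration 1: b=4, n=-4
After iteration 2: b=4, n=4
After iteration 3: b=4, n=-4
After iteration 4: b=4, n=4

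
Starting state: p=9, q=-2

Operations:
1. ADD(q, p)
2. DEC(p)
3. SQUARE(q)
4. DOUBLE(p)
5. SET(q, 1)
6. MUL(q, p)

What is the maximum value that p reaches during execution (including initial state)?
16

Values of p at each step:
Initial: p = 9
After step 1: p = 9
After step 2: p = 8
After step 3: p = 8
After step 4: p = 16 ← maximum
After step 5: p = 16
After step 6: p = 16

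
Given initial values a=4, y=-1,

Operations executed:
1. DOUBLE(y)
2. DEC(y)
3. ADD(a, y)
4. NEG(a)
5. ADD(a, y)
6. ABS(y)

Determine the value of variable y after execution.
y = 3

Tracing execution:
Step 1: DOUBLE(y) → y = -2
Step 2: DEC(y) → y = -3
Step 3: ADD(a, y) → y = -3
Step 4: NEG(a) → y = -3
Step 5: ADD(a, y) → y = -3
Step 6: ABS(y) → y = 3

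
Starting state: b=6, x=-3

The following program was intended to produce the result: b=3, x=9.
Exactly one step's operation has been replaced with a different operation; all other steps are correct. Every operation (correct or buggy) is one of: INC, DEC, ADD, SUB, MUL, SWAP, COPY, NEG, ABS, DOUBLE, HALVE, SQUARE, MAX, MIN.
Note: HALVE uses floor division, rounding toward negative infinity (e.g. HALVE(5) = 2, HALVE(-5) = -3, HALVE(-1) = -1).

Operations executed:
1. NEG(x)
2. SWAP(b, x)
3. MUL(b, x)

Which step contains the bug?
Step 3

Trace with buggy code:
Initial: b=6, x=-3
After step 1: b=6, x=3
After step 2: b=3, x=6
After step 3: b=18, x=6
Actual final b=18, x=6 ≠ expected b=3, x=9.
Step 3 is the only position where a single-operation replacement can produce the expected result.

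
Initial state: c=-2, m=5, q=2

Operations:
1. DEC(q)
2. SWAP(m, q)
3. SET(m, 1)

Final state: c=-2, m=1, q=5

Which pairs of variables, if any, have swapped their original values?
None

Comparing initial and final values:
c: -2 → -2
m: 5 → 1
q: 2 → 5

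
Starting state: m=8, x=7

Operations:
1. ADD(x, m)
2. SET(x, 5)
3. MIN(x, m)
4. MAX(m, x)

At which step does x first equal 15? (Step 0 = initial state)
Step 1

Tracing x:
Initial: x = 7
After step 1: x = 15 ← first occurrence
After step 2: x = 5
After step 3: x = 5
After step 4: x = 5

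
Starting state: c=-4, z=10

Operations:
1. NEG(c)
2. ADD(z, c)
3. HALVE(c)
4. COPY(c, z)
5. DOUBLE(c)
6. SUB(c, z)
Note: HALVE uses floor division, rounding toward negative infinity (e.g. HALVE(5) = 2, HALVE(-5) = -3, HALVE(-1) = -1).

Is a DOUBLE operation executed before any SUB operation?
Yes

First DOUBLE: step 5
First SUB: step 6
Since 5 < 6, DOUBLE comes first.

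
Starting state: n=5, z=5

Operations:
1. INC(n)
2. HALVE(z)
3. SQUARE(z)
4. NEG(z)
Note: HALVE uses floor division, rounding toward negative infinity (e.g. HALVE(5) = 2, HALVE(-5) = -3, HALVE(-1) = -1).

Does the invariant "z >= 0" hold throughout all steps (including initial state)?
No, violated after step 4

The invariant is violated after step 4.

State at each step:
Initial: n=5, z=5
After step 1: n=6, z=5
After step 2: n=6, z=2
After step 3: n=6, z=4
After step 4: n=6, z=-4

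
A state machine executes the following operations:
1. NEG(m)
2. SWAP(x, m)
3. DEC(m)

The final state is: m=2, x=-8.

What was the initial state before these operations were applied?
m=8, x=3

Working backwards:
Final state: m=2, x=-8
Before step 3 (DEC(m)): m=3, x=-8
Before step 2 (SWAP(x, m)): m=-8, x=3
Before step 1 (NEG(m)): m=8, x=3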